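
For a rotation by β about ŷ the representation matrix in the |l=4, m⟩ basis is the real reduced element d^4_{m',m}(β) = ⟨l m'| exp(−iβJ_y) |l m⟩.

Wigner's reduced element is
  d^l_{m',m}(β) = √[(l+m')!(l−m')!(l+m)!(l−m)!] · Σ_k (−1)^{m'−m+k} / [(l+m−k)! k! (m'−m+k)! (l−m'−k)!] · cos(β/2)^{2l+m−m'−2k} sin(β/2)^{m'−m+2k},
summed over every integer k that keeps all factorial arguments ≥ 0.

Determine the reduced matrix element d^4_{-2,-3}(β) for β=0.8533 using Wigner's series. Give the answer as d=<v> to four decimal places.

d^4_{-2,-3}(β=0.8533) via Wigner's sum:
With c≡cos(β/2)=0.910357 and s≡sin(β/2)=0.413823, N=[2·720·1·5040]^{1/2}=2693.993318
k: max(0,(-3)−(-2))=0 … min(4+(-3),4−(-2))=1
  k=0: (−1)^1·2693.9933/(720)·0.9104^7·0.4138^1 = -0.802346
  k=1: (−1)^2·2693.9933/(240)·0.9104^5·0.4138^3 = +0.497381
d^4_{-2,-3}(0.8533) = -0.802346 +0.497381 = -0.304965

d=-0.3050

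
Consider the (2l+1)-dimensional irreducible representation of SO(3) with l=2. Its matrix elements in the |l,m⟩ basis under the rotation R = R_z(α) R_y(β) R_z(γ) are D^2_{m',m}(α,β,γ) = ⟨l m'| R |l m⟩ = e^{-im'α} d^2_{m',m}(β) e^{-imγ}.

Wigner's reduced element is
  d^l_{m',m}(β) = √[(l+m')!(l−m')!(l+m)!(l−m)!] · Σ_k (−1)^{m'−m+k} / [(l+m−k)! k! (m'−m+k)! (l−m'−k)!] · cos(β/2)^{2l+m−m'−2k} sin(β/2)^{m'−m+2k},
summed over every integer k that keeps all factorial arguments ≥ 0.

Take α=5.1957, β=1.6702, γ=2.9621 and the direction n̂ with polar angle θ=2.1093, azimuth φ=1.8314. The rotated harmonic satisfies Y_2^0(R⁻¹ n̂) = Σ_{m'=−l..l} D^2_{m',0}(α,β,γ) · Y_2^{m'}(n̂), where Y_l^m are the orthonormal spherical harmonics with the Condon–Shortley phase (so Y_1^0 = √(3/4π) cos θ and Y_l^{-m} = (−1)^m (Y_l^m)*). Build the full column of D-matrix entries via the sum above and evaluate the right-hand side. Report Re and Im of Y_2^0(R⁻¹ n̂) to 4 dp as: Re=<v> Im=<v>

Need the full column D^2_{m',0} for m'=−2..2 at α=5.1957, β=1.6702, γ=2.9621.
cos(β/2)=0.671104, sin(β/2)=0.741364
d^2_{-2,0}: single k=2 term ⇒ +0.606341;  D = -0.344452-0.499002i
d^2_{-1,0}: k∈[1..2] ⇒ +0.548878 -0.669821 = -0.120944;  D = -0.056204+0.107091i
d^2_{0,0}: k∈[0..2] ⇒ +0.202842 -0.990151 +0.302082 = -0.485227;  D = -0.485227+0.000000i
d^2_{1,0}: k∈[0..1] ⇒ -0.548878 +0.669821 = +0.120944;  D = +0.056204+0.107091i
d^2_{2,0}: single k=0 term ⇒ +0.606341;  D = -0.344452+0.499002i
Y_2^{m'}(θ=2.1093,φ=1.8314) and Σ D·Y over m':
  (-0.3445-0.4990i)·(-0.2469+0.1417i)  (-0.0562+0.1071i)·(+0.0876+0.3286i)  (-0.4852+0.0000i)·(-0.0665+0.0000i)  (+0.0562+0.1071i)·(-0.0876+0.3286i)  (-0.3445+0.4990i)·(-0.2469-0.1417i)
Y_2^0(R⁻¹ n̂) = +0.263582+0.000000i

Re=0.2636 Im=0.0000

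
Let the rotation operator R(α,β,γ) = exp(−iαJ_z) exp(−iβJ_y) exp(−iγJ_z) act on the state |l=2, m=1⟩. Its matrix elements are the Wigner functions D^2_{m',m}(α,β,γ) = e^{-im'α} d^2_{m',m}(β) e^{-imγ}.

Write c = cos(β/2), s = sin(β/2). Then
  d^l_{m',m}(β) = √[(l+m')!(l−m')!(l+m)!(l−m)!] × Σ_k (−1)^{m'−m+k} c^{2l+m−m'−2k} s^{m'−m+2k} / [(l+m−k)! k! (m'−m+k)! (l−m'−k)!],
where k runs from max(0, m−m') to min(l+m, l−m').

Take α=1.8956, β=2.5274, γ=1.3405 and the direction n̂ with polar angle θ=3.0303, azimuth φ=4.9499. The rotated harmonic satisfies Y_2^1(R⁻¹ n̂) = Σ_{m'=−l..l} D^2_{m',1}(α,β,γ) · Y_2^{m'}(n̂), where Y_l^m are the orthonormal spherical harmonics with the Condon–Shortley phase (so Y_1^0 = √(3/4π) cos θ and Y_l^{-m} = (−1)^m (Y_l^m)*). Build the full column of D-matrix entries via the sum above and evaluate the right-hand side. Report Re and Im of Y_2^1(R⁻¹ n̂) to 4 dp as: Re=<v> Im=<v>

Re=-0.0930 Im=0.3720

Need the full column D^2_{m',1} for m'=−2..2 at α=1.8956, β=2.5274, γ=1.3405.
cos(β/2)=0.302292, sin(β/2)=0.953215
d^2_{-2,1}: single k=3 term ⇒ +0.523636;  D = -0.403555+0.333674i
d^2_{-1,1}: k∈[2..3] ⇒ +0.249090 -0.825589 = -0.576499;  D = -0.489936-0.303831i
d^2_{0,1}: k∈[1..2] ⇒ +0.064498 -0.641321 = -0.576823;  D = -0.131669+0.561594i
d^2_{1,1}: k∈[0..1] ⇒ +0.008350 -0.249090 = -0.240740;  D = +0.239666-0.022718i
d^2_{2,1}: single k=0 term ⇒ -0.052662;  D = -0.021441-0.048100i
Y_2^{m'}(θ=3.0303,φ=4.9499) and Σ D·Y over m':
  (-0.4036+0.3337i)·(-0.0042+0.0022i)  (-0.4899-0.3038i)·(-0.0201-0.0829i)  (-0.1317+0.5616i)·(+0.6191+0.0000i)  (+0.2397-0.0227i)·(+0.0201-0.0829i)  (-0.0214-0.0481i)·(-0.0042-0.0022i)
Y_2^1(R⁻¹ n̂) = -0.092975+0.372029i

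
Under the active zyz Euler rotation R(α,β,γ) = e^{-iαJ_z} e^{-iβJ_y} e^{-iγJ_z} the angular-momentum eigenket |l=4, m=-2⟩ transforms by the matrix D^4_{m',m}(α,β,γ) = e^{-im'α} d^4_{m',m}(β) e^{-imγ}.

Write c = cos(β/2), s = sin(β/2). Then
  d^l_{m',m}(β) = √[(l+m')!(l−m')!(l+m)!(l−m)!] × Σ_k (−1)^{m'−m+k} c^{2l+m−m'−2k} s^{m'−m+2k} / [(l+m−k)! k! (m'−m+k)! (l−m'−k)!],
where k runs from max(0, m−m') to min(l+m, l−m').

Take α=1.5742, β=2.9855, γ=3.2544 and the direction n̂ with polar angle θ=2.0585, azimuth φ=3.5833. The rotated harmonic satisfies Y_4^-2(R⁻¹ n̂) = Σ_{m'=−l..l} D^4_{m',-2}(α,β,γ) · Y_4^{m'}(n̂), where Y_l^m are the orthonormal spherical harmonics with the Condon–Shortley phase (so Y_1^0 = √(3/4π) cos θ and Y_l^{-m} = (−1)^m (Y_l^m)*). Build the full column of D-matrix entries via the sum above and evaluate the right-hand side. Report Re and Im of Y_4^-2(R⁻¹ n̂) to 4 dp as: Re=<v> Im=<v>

Need the full column D^4_{m',-2} for m'=−4..4 at α=1.5742, β=2.9855, γ=3.2544.
cos(β/2)=0.077967, sin(β/2)=0.996956
d^4_{-4,-2}: single k=2 term ⇒ +0.000001;  D = +0.000001+0.000000i
d^4_{-3,-2}: k∈[1..2] ⇒ +0.000000 -0.000032 = -0.000032;  D = -0.000007+0.000031i
d^4_{-2,-2}: k∈[0..2] ⇒ +0.000000 -0.000003 +0.000548 = +0.000545;  D = -0.000530-0.000126i
d^4_{-1,-2}: k∈[0..2] ⇒ -0.000000 +0.000061 -0.006601 = -0.006541;  D = +0.001485-0.006370i
d^4_{0,-2}: k∈[0..2] ⇒ +0.000002 -0.000924 +0.056624 = +0.055703;  D = +0.054291+0.012461i
d^4_{1,-2}: k∈[0..2] ⇒ -0.000040 +0.009902 -0.323802 = -0.313940;  D = -0.069188+0.306221i
d^4_{2,-2}: k∈[0..2] ⇒ +0.000548 -0.071624 +0.975905 = +0.904829;  D = -0.883255-0.196407i
d^4_{3,-2}: k∈[0..1] ⇒ -0.005240 +0.285566 = +0.280327;  D = -0.059918+0.273849i
d^4_{4,-2}: single k=0 term ⇒ +0.031583;  D = +0.030876+0.006646i
Y_4^{m'}(θ=2.0585,φ=3.5833) and Σ D·Y over m':
  (+0.0000+0.0000i)·(-0.0525-0.2644i)  (-0.0000+0.0000i)·(+0.0983-0.3922i)  (-0.0005-0.0001i)·(+0.0890-0.1084i)  (+0.0015-0.0064i)·(-0.2590+0.1225i)  (+0.0543+0.0125i)·(-0.2010+0.0000i)  (-0.0692+0.3062i)·(+0.2590+0.1225i)  (-0.8833-0.1964i)·(+0.0890+0.1084i)  (-0.0599+0.2738i)·(-0.0983-0.3922i)  (+0.0309+0.0066i)·(-0.0525+0.2644i)
Y_4^-2(R⁻¹ n̂) = -0.013360-0.038597i

Re=-0.0134 Im=-0.0386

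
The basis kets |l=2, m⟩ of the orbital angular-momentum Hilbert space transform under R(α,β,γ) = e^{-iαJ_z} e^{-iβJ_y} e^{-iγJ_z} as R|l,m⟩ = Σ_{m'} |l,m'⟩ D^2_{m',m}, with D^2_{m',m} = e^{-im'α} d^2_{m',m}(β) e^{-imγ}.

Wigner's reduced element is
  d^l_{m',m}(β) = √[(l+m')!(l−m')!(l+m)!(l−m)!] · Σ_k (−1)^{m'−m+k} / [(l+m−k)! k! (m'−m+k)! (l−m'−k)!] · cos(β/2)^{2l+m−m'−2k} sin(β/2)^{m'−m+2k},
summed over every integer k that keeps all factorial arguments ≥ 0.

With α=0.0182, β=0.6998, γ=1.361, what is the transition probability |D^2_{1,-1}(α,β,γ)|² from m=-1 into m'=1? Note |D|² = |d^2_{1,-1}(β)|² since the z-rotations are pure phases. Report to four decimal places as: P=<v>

D^2_{1,-1}(0.0182,0.6998,1.361) = e^{-i·1·0.0182}·d^2_{1,-1}(0.6998)·e^{-i·-1·1.361}. Compute d first:
With c≡cos(β/2)=0.939407 and s≡sin(β/2)=0.342804, N=[6·1·1·6]^{1/2}=6.000000
k: max(0,(-1)−(1))=0 … min(2+(-1),2−(1))=1
  k=0: (−1)^2·6.0000/(2)·0.9394^2·0.3428^2 = +0.311115
  k=1: (−1)^3·6.0000/(6)·0.9394^0·0.3428^4 = -0.013810
d^2_{1,-1}(0.6998) = +0.311115 -0.013810 = +0.297305
|D^2_{1,-1}|² = |d^2_{1,-1}(β)|² = (+0.297305)² = 0.088390 (the z-rotation phases have unit modulus)

P=0.0884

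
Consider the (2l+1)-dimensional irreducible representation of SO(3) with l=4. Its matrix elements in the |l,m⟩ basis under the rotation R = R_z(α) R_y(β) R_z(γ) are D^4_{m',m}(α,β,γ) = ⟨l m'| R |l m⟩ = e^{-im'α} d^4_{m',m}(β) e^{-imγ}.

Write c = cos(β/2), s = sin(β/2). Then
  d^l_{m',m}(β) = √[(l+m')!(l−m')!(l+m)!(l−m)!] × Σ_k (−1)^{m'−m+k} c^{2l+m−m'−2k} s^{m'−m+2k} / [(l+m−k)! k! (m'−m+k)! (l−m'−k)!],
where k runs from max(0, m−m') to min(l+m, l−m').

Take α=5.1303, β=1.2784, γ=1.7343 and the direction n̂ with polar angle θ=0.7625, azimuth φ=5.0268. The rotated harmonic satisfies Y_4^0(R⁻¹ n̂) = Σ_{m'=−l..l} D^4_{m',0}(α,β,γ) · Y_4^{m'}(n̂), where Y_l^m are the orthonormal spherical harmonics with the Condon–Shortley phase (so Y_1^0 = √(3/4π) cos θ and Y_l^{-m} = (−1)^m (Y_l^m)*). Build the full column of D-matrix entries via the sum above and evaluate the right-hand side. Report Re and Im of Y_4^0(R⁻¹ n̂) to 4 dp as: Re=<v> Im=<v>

Need the full column D^4_{m',0} for m'=−4..4 at α=5.1303, β=1.2784, γ=1.7343.
cos(β/2)=0.802573, sin(β/2)=0.596554
d^4_{-4,0}: single k=4 term ⇒ +0.439628;  D = -0.044260+0.437395i
d^4_{-3,0}: k∈[3..4] ⇒ +0.836442 -0.462131 = +0.374311;  D = -0.355653+0.116702i
d^4_{-2,0}: k∈[2..4] ⇒ +0.902253 -1.329311 +0.275415 = -0.151643;  D = +0.101687+0.112496i
d^4_{-1,0}: k∈[1..4] ⇒ +0.572212 -1.896872 +1.048015 -0.096504 = -0.373149;  D = -0.151443+0.341035i
d^4_{0,0}: k∈[0..4] ⇒ +0.172138 -1.521693 +1.891642 -0.464500 +0.016040 = +0.093627;  D = +0.093627+0.000000i
d^4_{1,0}: k∈[0..3] ⇒ -0.572212 +1.896872 -1.048015 +0.096504 = +0.373149;  D = +0.151443+0.341035i
d^4_{2,0}: k∈[0..2] ⇒ +0.902253 -1.329311 +0.275415 = -0.151643;  D = +0.101687-0.112496i
d^4_{3,0}: k∈[0..1] ⇒ -0.836442 +0.462131 = -0.374311;  D = +0.355653+0.116702i
d^4_{4,0}: single k=0 term ⇒ +0.439628;  D = -0.044260-0.437395i
Y_4^{m'}(θ=0.7625,φ=5.0268) and Σ D·Y over m':
  (-0.0443+0.4374i)·(+0.0310-0.0958i)  (-0.3557+0.1167i)·(-0.2414-0.1751i)  (+0.1017+0.1125i)·(-0.3434+0.2497i)  (-0.1514+0.3410i)·(+0.0482+0.1484i)  (+0.0936+0.0000i)·(-0.3298+0.0000i)  (+0.1514+0.3410i)·(-0.0482+0.1484i)  (+0.1017-0.1125i)·(-0.3434-0.2497i)  (+0.3557+0.1167i)·(+0.2414-0.1751i)  (-0.0443-0.4374i)·(+0.0310+0.0958i)
Y_4^0(R⁻¹ n̂) = +0.021008-0.000000i

Re=0.0210 Im=0.0000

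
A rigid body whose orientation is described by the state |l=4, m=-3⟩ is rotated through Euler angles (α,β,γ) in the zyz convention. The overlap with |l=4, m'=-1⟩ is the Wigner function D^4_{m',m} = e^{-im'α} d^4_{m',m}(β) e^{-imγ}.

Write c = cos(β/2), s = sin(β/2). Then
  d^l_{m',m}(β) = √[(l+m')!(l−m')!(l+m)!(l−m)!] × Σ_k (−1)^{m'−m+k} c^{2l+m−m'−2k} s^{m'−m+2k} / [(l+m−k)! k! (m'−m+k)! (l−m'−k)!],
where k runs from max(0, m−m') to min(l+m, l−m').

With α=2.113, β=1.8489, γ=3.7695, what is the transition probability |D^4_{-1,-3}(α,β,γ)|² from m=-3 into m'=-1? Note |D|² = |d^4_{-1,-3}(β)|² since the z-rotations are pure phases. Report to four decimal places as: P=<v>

P=0.2166

First d^4_{-1,-3}(β=1.8489), then the phase factors e^{-i(-1)α} and e^{-i(-3)γ}:
Half-angle: c=0.602274, s=0.798290. N=√(6·120·1·5040)=1904.940944
The bounds max(0,m−m')=0 and min(l+m,l−m')=1 give 2 terms
  k=0: (−1)^2·1904.9409/(240)·0.6023^6·0.7983^2 = +0.241410
  k=1: (−1)^3·1904.9409/(144)·0.6023^4·0.7983^4 = -0.706865
d^4_{-1,-3}(1.8489) = +0.241410 -0.706865 = -0.465456
|D^4_{-1,-3}|² = |d^4_{-1,-3}(β)|² = (-0.465456)² = 0.216649 (the z-rotation phases have unit modulus)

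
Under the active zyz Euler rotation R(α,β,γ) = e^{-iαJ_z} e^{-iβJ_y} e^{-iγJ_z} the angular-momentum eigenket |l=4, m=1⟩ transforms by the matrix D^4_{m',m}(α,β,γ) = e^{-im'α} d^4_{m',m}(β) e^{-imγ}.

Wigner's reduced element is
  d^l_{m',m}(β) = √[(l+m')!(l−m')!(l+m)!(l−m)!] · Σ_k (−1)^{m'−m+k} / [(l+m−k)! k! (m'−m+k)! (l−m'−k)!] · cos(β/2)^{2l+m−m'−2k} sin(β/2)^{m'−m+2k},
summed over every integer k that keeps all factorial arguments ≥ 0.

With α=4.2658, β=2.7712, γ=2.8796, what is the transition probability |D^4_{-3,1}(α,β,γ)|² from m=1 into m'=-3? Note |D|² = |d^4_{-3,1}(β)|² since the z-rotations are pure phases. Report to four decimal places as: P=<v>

D^4_{-3,1}(4.2658,2.7712,2.8796) = e^{-i·-3·4.2658}·d^4_{-3,1}(2.7712)·e^{-i·1·2.8796}. Compute d first:
With c≡cos(β/2)=0.184140 and s≡sin(β/2)=0.982900, N=[1·5040·120·6]^{1/2}=1904.940944
k: max(0,(1)−(-3))=4 … min(4+(1),4−(-3))=5
  k=4: (−1)^0·1904.9409/(144)·0.1841^4·0.9829^4 = +0.014195
  k=5: (−1)^1·1904.9409/(240)·0.1841^2·0.9829^6 = -0.242672
d^4_{-3,1}(2.7712) = +0.014195 -0.242672 = -0.228477
|D^4_{-3,1}|² = |d^4_{-3,1}(β)|² = (-0.228477)² = 0.052202 (the z-rotation phases have unit modulus)

P=0.0522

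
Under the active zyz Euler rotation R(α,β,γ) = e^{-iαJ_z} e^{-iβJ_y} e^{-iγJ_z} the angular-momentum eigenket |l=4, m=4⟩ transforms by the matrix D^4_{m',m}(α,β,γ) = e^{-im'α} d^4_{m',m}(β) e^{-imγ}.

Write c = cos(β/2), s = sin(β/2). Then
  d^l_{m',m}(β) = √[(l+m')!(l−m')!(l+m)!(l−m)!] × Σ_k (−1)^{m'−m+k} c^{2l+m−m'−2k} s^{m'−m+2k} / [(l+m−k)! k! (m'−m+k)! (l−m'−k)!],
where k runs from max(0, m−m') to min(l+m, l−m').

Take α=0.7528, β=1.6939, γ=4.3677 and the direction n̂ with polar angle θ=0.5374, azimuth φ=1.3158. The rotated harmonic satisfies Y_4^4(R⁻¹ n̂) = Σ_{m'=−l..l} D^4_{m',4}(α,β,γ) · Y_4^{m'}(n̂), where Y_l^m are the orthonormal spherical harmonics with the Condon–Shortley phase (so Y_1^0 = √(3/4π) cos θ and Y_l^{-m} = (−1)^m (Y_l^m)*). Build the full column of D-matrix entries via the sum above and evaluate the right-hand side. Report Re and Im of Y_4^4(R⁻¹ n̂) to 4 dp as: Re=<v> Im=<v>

Need the full column D^4_{m',4} for m'=−4..4 at α=0.7528, β=1.6939, γ=4.3677.
cos(β/2)=0.662271, sin(β/2)=0.749264
d^4_{-4,4}: single k=8 term ⇒ +0.099330;  D = -0.031475-0.094211i
d^4_{-3,4}: single k=7 term ⇒ +0.248328;  D = -0.218454-0.118087i
d^4_{-2,4}: single k=6 term ⇒ +0.410639;  D = -0.397128+0.104470i
d^4_{-1,4}: single k=5 term ⇒ +0.513306;  D = -0.272991+0.434694i
d^4_{0,4}: single k=4 term ⇒ +0.507262;  D = +0.096817+0.497937i
d^4_{1,4}: single k=3 term ⇒ +0.401032;  D = +0.324998+0.234953i
d^4_{2,4}: single k=2 term ⇒ +0.250648;  D = +0.248635-0.031708i
d^4_{3,4}: single k=1 term ⇒ +0.118422;  D = +0.075485-0.091246i
d^4_{4,4}: single k=0 term ⇒ +0.037007;  D = -0.002280-0.036937i
Y_4^{m'}(θ=0.5374,φ=1.3158) and Σ D·Y over m':
  (-0.0315-0.0942i)·(+0.0159+0.0259i)  (-0.2185-0.1181i)·(-0.0999+0.1040i)  (-0.3971+0.1045i)·(-0.3187-0.1783i)  (-0.2730+0.4347i)·(+0.1136-0.4360i)  (+0.0968+0.4979i)·(-0.0083+0.0000i)  (+0.3250+0.2350i)·(-0.1136-0.4360i)  (+0.2486-0.0317i)·(-0.3187+0.1783i)  (+0.0755-0.0912i)·(+0.0999+0.1040i)  (-0.0023-0.0369i)·(+0.0159-0.0259i)
Y_4^4(R⁻¹ n̂) = +0.346876+0.072784i

Re=0.3469 Im=0.0728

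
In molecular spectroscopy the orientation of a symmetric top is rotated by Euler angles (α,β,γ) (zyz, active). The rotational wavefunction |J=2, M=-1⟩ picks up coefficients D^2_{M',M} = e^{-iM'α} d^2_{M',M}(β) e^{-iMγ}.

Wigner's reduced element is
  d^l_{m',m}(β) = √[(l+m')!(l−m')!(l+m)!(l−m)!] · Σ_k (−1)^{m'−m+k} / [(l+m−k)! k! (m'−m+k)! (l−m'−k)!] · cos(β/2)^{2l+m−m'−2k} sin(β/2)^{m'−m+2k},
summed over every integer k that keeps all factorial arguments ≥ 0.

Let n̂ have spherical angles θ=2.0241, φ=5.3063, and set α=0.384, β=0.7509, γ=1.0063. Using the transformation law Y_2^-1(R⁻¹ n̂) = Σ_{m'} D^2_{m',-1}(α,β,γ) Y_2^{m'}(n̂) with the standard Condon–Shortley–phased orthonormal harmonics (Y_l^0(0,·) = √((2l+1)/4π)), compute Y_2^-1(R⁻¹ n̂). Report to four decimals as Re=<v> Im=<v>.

Re=0.0757 Im=-0.1246

Need the full column D^2_{m',-1} for m'=−2..2 at α=0.384, β=0.7509, γ=1.0063.
cos(β/2)=0.930343, sin(β/2)=0.366691
d^2_{-2,-1}: single k=1 term ⇒ +0.590554;  D = -0.119352+0.578367i
d^2_{-1,-1}: k∈[0..1] ⇒ +0.749155 -0.349147 = +0.400008;  D = +0.071809+0.393510i
d^2_{0,-1}: k∈[0..1] ⇒ -0.723278 +0.112362 = -0.610915;  D = -0.326834-0.516137i
d^2_{1,-1}: k∈[0..1] ⇒ +0.349147 -0.018080 = +0.331067;  D = +0.269005+0.192981i
d^2_{2,-1}: single k=0 term ⇒ -0.091743;  D = -0.089151-0.021656i
Y_2^{m'}(θ=2.0241,φ=5.3063) and Σ D·Y over m':
  (-0.1194+0.5784i)·(-0.1167+0.2896i)  (+0.0718+0.3935i)·(-0.1702-0.2521i)  (-0.3268-0.5161i)·(-0.1339+0.0000i)  (+0.2690+0.1930i)·(+0.1702-0.2521i)  (-0.0892-0.0217i)·(-0.1167-0.2896i)
Y_2^-1(R⁻¹ n̂) = +0.075747-0.124610i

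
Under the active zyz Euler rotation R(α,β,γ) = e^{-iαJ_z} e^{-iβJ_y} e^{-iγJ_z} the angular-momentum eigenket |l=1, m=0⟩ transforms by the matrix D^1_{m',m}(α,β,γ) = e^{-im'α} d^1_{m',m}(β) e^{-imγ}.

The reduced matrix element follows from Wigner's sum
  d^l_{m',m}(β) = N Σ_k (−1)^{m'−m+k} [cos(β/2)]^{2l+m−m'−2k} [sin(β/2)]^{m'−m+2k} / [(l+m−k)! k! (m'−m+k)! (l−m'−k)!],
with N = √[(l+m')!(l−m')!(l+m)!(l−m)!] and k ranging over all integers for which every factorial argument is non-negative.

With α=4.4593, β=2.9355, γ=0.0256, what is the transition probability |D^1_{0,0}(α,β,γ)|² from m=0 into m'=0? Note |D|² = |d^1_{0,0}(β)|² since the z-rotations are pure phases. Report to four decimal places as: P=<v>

D^1_{0,0}(4.4593,2.9355,0.0256) = e^{-i·0·4.4593}·d^1_{0,0}(2.9355)·e^{-i·0·0.0256}. Compute d first:
Half-angle: c=0.102864, s=0.994695. N=√(1·1·1·1)=1.000000
k∈{0,1} keeps every argument non-negative
  k=0: (−1)^0·1.0000/(1)·0.1029^2·0.9947^0 = +0.010581
  k=1: (−1)^1·1.0000/(1)·0.1029^0·0.9947^2 = -0.989419
d^1_{0,0}(2.9355) = +0.010581 -0.989419 = -0.978838
|D^1_{0,0}|² = |d^1_{0,0}(β)|² = (-0.978838)² = 0.958124 (the z-rotation phases have unit modulus)

P=0.9581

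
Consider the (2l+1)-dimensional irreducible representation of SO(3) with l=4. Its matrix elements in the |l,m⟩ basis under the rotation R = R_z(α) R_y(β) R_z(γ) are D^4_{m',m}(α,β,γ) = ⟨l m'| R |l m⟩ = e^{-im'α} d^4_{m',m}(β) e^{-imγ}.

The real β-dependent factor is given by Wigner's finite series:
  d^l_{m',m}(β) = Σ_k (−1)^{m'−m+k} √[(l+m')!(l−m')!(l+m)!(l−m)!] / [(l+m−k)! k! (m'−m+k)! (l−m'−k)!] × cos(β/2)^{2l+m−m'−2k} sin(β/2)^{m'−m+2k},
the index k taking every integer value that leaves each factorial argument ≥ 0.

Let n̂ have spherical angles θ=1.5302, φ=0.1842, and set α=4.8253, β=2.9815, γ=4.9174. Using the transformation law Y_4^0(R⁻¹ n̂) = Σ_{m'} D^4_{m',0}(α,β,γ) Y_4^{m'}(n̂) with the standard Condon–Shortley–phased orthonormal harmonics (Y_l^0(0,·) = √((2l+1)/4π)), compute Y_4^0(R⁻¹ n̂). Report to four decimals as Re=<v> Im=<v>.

Re=0.3090 Im=0.0000

Need the full column D^4_{m',0} for m'=−4..4 at α=4.8253, β=2.9815, γ=4.9174.
cos(β/2)=0.079961, sin(β/2)=0.996798
d^4_{-4,0}: single k=4 term ⇒ +0.000338;  D = +0.000304+0.000147i
d^4_{-3,0}: k∈[3..4] ⇒ +0.000038 -0.005953 = -0.005915;  D = +0.001965-0.005579i
d^4_{-2,0}: k∈[2..4] ⇒ +0.000002 -0.001021 +0.059500 = +0.058482;  D = -0.056997-0.013095i
d^4_{-1,0}: k∈[1..4] ⇒ +0.000000 -0.000087 +0.013500 -0.349657 = -0.336244;  D = -0.037885+0.334103i
d^4_{0,0}: k∈[0..4] ⇒ +0.000000 -0.000004 +0.001453 -0.100350 +0.974669 = +0.875768;  D = +0.875768+0.000000i
d^4_{1,0}: k∈[0..3] ⇒ -0.000000 +0.000087 -0.013500 +0.349657 = +0.336244;  D = +0.037885+0.334103i
d^4_{2,0}: k∈[0..2] ⇒ +0.000002 -0.001021 +0.059500 = +0.058482;  D = -0.056997+0.013095i
d^4_{3,0}: k∈[0..1] ⇒ -0.000038 +0.005953 = +0.005915;  D = -0.001965-0.005579i
d^4_{4,0}: single k=0 term ⇒ +0.000338;  D = +0.000304-0.000147i
Y_4^{m'}(θ=1.5302,φ=0.1842) and Σ D·Y over m':
  (+0.0003+0.0001i)·(+0.3267-0.2964i)  (+0.0020-0.0056i)·(+0.0431-0.0266i)  (-0.0570-0.0131i)·(-0.3080+0.1189i)  (-0.0379+0.3341i)·(-0.0564+0.0105i)  (+0.8758+0.0000i)·(+0.3121+0.0000i)  (+0.0379+0.3341i)·(+0.0564+0.0105i)  (-0.0570+0.0131i)·(-0.3080-0.1189i)  (-0.0020-0.0056i)·(-0.0431-0.0266i)  (+0.0003-0.0001i)·(+0.3267+0.2964i)
Y_4^0(R⁻¹ n̂) = +0.308994-0.000000i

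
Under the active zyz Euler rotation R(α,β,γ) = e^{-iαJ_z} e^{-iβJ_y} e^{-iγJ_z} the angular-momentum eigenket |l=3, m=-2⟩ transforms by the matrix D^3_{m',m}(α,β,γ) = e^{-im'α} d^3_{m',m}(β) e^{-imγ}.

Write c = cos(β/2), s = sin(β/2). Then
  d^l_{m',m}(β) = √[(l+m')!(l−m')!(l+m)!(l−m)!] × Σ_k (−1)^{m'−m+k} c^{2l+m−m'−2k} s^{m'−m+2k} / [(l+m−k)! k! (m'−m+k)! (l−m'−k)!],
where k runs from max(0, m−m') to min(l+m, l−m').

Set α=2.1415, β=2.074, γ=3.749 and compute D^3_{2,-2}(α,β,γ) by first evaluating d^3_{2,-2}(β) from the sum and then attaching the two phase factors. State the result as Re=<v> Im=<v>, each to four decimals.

Re=-0.3031 Im=-0.0223

Split into d^3_{2,-2}(β=2.074) × two z-phases.
With c≡cos(β/2)=0.508805 and s≡sin(β/2)=0.860882, N=[120·1·1·120]^{1/2}=120.000000
k∈{0,1} keeps every argument non-negative
  k=0: (−1)^4·120.0000/(24)·0.5088^2·0.8609^4 = +0.710963
  k=1: (−1)^5·120.0000/(120)·0.5088^0·0.8609^6 = -0.407062
d^3_{2,-2}(2.074) = +0.710963 -0.407062 = +0.303901
Phases: e^{-i·(2)·2.1415}=-0.416315+0.909220i, e^{-i·(-2)·3.749}=+0.348511+0.937305i ⇒ D=-0.303082-0.022289i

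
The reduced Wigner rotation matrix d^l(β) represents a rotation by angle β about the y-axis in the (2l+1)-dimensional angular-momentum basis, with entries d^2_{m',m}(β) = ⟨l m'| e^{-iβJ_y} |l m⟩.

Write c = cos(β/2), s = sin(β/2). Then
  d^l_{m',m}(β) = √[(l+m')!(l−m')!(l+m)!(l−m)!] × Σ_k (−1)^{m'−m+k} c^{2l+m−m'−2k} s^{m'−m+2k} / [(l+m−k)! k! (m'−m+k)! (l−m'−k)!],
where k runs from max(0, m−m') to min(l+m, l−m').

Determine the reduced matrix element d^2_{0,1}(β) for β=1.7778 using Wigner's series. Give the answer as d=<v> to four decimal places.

d^2_{0,1}(β=1.7778) via Wigner's sum:
Half-angle: c=0.630266, s=0.776379. N=√(2·2·6·1)=4.898979
k: max(0,(1)−(0))=1 … min(2+(1),2−(0))=2
  k=1: (−1)^0·4.8990/(2)·0.6303^3·0.7764^1 = +0.476126
  k=2: (−1)^1·4.8990/(2)·0.6303^1·0.7764^3 = -0.722472
d^2_{0,1}(1.7778) = +0.476126 -0.722472 = -0.246346

d=-0.2463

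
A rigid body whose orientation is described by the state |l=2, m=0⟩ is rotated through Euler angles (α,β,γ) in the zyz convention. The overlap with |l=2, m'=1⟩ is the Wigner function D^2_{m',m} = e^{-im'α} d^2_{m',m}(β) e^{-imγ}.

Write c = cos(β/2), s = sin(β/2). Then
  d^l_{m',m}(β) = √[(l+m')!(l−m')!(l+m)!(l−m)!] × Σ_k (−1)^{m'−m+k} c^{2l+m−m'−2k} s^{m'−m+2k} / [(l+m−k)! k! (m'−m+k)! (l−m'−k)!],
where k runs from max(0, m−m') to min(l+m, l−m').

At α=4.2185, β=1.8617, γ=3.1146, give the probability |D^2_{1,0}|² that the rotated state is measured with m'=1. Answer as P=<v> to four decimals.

P=0.1132

D^2_{1,0}(4.2185,1.8617,3.1146) = e^{-i·1·4.2185}·d^2_{1,0}(1.8617)·e^{-i·0·3.1146}. Compute d first:
With c≡cos(β/2)=0.597152 and s≡sin(β/2)=0.802128, N=[6·1·2·2]^{1/2}=4.898979
k: max(0,(0)−(1))=0 … min(2+(0),2−(1))=1
  k=0: (−1)^1·4.8990/(2)·0.5972^3·0.8021^1 = -0.418384
  k=1: (−1)^2·4.8990/(2)·0.5972^1·0.8021^3 = +0.754904
d^2_{1,0}(1.8617) = -0.418384 +0.754904 = +0.336520
|D^2_{1,0}|² = |d^2_{1,0}(β)|² = (+0.336520)² = 0.113246 (the z-rotation phases have unit modulus)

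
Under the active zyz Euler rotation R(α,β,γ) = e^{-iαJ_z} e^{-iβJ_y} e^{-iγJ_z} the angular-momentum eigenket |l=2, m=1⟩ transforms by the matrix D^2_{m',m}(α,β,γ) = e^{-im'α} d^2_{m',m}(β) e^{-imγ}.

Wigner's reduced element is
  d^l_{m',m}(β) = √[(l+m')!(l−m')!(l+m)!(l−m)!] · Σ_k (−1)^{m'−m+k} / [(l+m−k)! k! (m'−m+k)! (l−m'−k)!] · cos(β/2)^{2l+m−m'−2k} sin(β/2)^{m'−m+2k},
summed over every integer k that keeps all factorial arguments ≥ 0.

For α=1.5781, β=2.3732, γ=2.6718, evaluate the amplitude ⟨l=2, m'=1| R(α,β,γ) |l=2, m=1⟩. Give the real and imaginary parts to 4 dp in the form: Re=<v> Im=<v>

Re=0.1528 Im=-0.3065

First d^2_{1,1}(β=2.3732), then the phase factors e^{-i(1)α} and e^{-i(1)γ}:
With c≡cos(β/2)=0.374814 and s≡sin(β/2)=0.927100, N=[6·1·6·1]^{1/2}=6.000000
k: max(0,(1)−(1))=0 … min(2+(1),2−(1))=1
  k=0: (−1)^0·6.0000/(6)·0.3748^4·0.9271^0 = +0.019736
  k=1: (−1)^1·6.0000/(2)·0.3748^2·0.9271^2 = -0.362248
d^2_{1,1}(2.3732) = +0.019736 -0.362248 = -0.342512
D = (-0.007304-0.999973i)·(-0.342512)·(-0.891662-0.452701i) = +0.152821-0.306529i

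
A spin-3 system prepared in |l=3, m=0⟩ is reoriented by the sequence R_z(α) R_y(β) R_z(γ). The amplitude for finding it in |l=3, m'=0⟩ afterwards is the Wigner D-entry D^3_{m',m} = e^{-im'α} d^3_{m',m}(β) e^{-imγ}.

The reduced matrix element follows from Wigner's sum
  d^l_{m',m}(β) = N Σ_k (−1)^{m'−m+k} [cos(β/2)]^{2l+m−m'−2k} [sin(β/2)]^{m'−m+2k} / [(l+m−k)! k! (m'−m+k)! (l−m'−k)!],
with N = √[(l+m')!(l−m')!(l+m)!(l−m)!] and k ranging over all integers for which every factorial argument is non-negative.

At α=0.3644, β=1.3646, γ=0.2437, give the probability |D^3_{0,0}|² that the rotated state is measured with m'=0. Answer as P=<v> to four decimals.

First d^3_{0,0}(β=1.3646), then the phase factors e^{-i(0)α} and e^{-i(0)γ}:
With c≡cos(β/2)=0.776124 and s≡sin(β/2)=0.630580, N=[6·6·6·6]^{1/2}=36.000000
Admissible k: 0..3 (factorial args all ≥0)
  k=0: (−1)^0·36.0000/(36)·0.7761^6·0.6306^0 = +0.218569
  k=1: (−1)^1·36.0000/(4)·0.7761^4·0.6306^2 = -1.298518
  k=2: (−1)^2·36.0000/(4)·0.7761^2·0.6306^4 = +0.857167
  k=3: (−1)^3·36.0000/(36)·0.7761^0·0.6306^6 = -0.062870
d^3_{0,0}(1.3646) = +0.218569 -1.298518 +0.857167 -0.062870 = -0.285652
|D^3_{0,0}|² = |d^3_{0,0}(β)|² = (-0.285652)² = 0.081597 (the z-rotation phases have unit modulus)

P=0.0816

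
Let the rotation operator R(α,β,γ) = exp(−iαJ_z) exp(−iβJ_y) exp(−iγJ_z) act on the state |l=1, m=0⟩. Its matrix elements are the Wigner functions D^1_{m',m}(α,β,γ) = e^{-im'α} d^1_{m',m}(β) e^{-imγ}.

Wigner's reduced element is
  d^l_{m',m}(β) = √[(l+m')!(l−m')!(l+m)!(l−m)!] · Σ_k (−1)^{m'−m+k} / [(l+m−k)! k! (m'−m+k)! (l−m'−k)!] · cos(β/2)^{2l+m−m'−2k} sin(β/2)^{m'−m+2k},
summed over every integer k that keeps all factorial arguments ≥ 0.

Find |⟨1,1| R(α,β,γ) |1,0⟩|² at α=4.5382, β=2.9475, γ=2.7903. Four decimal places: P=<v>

D^1_{1,0}(4.5382,2.9475,2.7903) = e^{-i·1·4.5382}·d^1_{1,0}(2.9475)·e^{-i·0·2.7903}. Compute d first:
c=cos(2.9475/2)=0.096894, s=sin(2.9475/2)=0.995295; N=√[2·1·1·1]=1.414214
k: max(0,(0)−(1))=0 … min(1+(0),1−(1))=0
  k=0: (−1)^1·1.4142/(1)·0.0969^1·0.9953^1 = -0.136384
d^1_{1,0}(2.9475) = -0.136384
|D^1_{1,0}|² = |d^1_{1,0}(β)|² = (-0.136384)² = 0.018601 (the z-rotation phases have unit modulus)

P=0.0186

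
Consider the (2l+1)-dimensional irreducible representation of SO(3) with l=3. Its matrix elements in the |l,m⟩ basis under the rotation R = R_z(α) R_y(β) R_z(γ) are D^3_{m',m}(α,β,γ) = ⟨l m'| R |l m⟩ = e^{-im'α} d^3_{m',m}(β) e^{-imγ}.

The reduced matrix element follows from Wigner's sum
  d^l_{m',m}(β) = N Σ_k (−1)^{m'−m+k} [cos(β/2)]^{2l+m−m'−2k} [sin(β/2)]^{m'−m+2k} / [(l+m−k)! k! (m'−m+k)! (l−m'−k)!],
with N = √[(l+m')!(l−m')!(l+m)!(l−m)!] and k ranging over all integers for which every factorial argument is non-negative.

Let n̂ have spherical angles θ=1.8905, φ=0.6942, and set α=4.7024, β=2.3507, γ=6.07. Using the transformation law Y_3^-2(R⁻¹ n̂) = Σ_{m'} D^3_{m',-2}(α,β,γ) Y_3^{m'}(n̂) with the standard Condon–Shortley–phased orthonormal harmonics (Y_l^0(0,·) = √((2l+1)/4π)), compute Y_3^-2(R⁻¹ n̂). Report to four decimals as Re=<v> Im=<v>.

Re=0.1054 Im=0.1821

Need the full column D^3_{m',-2} for m'=−3..3 at α=4.7024, β=2.3507, γ=6.07.
cos(β/2)=0.385220, sin(β/2)=0.922825
d^3_{-3,-2}: single k=1 term ⇒ +0.019175;  D = +0.008450+0.017213i
d^3_{-2,-2}: k∈[0..1] ⇒ +0.003268 -0.093766 = -0.090498;  D = +0.081632-0.039066i
d^3_{-1,-2}: k∈[0..1] ⇒ -0.024755 +0.284128 = +0.259373;  D = -0.109622-0.235069i
d^3_{0,-2}: k∈[0..1] ⇒ +0.102715 -0.589461 = -0.486746;  D = -0.443169+0.201303i
d^3_{1,-2}: k∈[0..1] ⇒ -0.284128 +0.815277 = +0.531148;  D = +0.214825+0.485766i
d^3_{2,-2}: k∈[0..1] ⇒ +0.538102 -0.617611 = -0.079509;  D = +0.073033-0.031430i
d^3_{3,-2}: single k=0 term ⇒ -0.631511;  D = +0.243828+0.582540i
Y_3^{m'}(θ=1.8905,φ=0.6942) and Σ D·Y over m':
  (+0.0084+0.0172i)·(-0.1748-0.3112i)  (+0.0816-0.0391i)·(-0.0525+0.2847i)  (-0.1096-0.2351i)·(-0.1193+0.0993i)  (-0.4432+0.2013i)·(+0.2939+0.0000i)  (+0.2148+0.4858i)·(+0.1193+0.0993i)  (+0.0730-0.0314i)·(-0.0525-0.2847i)  (+0.2438+0.5825i)·(+0.1748-0.3112i)
Y_3^-2(R⁻¹ n̂) = +0.105413+0.182113i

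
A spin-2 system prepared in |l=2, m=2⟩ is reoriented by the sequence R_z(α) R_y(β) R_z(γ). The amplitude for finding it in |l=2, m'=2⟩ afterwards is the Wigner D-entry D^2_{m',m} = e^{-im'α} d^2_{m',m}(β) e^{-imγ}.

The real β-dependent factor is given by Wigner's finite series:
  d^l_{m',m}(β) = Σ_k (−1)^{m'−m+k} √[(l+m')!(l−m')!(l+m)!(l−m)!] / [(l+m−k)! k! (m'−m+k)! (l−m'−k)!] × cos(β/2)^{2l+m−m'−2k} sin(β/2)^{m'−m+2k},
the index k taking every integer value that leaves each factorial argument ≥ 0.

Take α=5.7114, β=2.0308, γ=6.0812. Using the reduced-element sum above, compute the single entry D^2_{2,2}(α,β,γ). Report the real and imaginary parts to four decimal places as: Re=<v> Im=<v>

Re=0.0018 Im=0.0773

Split into d^2_{2,2}(β=2.0308) × two z-phases.
Half-angle: c=0.527280, s=0.849692. N=√(24·1·24·1)=24.000000
The bounds max(0,m−m')=0 and min(l+m,l−m')=0 give 1 term
  k=0: (−1)^0·24.0000/(24)·0.5273^4·0.8497^0 = +0.077298
d^2_{2,2}(2.0308) = +0.077298
D = (+0.414347+0.910119i)·(+0.077298)·(+0.919508+0.393072i) = +0.001797+0.077277i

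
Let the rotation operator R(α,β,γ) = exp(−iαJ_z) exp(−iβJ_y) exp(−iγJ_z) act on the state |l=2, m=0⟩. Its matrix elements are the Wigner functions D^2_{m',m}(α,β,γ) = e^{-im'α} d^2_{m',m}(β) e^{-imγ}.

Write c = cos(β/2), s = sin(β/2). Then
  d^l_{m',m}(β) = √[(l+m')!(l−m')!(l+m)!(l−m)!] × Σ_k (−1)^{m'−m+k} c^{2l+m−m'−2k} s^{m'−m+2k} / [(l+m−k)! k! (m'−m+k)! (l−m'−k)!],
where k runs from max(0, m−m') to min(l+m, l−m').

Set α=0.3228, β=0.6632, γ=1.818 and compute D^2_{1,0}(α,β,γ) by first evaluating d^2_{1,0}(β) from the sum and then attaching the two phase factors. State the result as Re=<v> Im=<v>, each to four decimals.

Re=-0.5635 Im=0.1885

First d^2_{1,0}(β=0.6632), then the phase factors e^{-i(1)α} and e^{-i(0)γ}:
Half-angle: c=0.945523, s=0.325556. N=√(6·1·2·2)=4.898979
Admissible k: 0..1 (factorial args all ≥0)
  k=0: (−1)^1·4.8990/(2)·0.9455^3·0.3256^1 = -0.674089
  k=1: (−1)^2·4.8990/(2)·0.9455^1·0.3256^3 = +0.079915
d^2_{1,0}(0.6632) = -0.674089 +0.079915 = -0.594175
D = (+0.948351-0.317223i)·(-0.594175)·(+1.000000+0.000000i) = -0.563486+0.188486i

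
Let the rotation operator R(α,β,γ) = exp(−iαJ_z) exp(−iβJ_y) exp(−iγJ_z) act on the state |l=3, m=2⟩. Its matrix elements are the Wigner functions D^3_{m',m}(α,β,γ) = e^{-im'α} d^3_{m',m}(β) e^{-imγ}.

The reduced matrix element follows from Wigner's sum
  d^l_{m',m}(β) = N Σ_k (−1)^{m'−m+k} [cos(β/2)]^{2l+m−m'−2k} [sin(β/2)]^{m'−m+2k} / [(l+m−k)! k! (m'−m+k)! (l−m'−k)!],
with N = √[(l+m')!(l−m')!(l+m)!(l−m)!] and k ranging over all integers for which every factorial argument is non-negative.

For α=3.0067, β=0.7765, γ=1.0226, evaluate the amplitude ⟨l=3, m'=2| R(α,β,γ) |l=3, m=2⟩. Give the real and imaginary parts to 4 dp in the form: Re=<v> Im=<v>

Split into d^3_{2,2}(β=0.7765) × two z-phases.
With c≡cos(β/2)=0.925573 and s≡sin(β/2)=0.378569, N=[120·1·120·1]^{1/2}=120.000000
The bounds max(0,m−m')=0 and min(l+m,l−m')=1 give 2 terms
  k=0: (−1)^0·120.0000/(120)·0.9256^6·0.3786^0 = +0.628730
  k=1: (−1)^1·120.0000/(24)·0.9256^4·0.3786^2 = -0.525900
d^3_{2,2}(0.7765) = +0.628730 -0.525900 = +0.102830
Attach z-rotation phases: D = e^{-i(2)(3.0067)}·(+0.102830)·e^{-i(2)(1.0226)} = -0.020894-0.100684i

Re=-0.0209 Im=-0.1007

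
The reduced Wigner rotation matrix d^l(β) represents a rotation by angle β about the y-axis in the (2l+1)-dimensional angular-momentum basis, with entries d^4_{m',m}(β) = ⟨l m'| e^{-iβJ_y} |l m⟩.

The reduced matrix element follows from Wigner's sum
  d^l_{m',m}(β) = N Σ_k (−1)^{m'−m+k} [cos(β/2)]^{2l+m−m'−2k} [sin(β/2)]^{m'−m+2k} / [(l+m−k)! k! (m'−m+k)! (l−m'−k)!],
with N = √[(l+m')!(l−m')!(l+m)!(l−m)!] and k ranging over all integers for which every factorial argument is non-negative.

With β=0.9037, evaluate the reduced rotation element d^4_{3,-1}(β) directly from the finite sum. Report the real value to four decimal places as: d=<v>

d^4_{3,-1}(β=0.9037) via Wigner's sum:
c=cos(0.9037/2)=0.899641, s=sin(0.9037/2)=0.436631; N=√[5040·1·6·120]=1904.940944
k: max(0,(-1)−(3))=0 … min(4+(-1),4−(3))=1
  k=0: (−1)^4·1904.9409/(144)·0.8996^4·0.4366^4 = +0.314958
  k=1: (−1)^5·1904.9409/(240)·0.8996^2·0.4366^6 = -0.044514
d^4_{3,-1}(0.9037) = +0.314958 -0.044514 = +0.270444

d=0.2704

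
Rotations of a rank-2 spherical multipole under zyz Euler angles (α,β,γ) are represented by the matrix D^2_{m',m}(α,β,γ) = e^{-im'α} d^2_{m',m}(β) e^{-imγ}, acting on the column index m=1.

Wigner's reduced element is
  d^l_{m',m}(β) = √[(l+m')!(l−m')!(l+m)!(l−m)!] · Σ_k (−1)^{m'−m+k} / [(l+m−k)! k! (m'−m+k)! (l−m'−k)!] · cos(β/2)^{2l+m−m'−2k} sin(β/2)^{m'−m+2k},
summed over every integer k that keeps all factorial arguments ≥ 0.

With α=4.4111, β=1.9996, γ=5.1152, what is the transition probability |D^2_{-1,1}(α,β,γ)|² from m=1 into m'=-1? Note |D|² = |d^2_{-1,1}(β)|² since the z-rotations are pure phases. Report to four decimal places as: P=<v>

P=0.0142

D^2_{-1,1}(4.4111,1.9996,5.1152) = e^{-i·-1·4.4111}·d^2_{-1,1}(1.9996)·e^{-i·1·5.1152}. Compute d first:
c=cos(1.9996/2)=0.540471, s=sin(1.9996/2)=0.841363; N=√[1·6·6·1]=6.000000
k∈{2,3} keeps every argument non-negative
  k=2: (−1)^0·6.0000/(2)·0.5405^2·0.8414^2 = +0.620343
  k=3: (−1)^1·6.0000/(6)·0.5405^0·0.8414^4 = -0.501110
d^2_{-1,1}(1.9996) = +0.620343 -0.501110 = +0.119233
|D^2_{-1,1}|² = |d^2_{-1,1}(β)|² = (+0.119233)² = 0.014216 (the z-rotation phases have unit modulus)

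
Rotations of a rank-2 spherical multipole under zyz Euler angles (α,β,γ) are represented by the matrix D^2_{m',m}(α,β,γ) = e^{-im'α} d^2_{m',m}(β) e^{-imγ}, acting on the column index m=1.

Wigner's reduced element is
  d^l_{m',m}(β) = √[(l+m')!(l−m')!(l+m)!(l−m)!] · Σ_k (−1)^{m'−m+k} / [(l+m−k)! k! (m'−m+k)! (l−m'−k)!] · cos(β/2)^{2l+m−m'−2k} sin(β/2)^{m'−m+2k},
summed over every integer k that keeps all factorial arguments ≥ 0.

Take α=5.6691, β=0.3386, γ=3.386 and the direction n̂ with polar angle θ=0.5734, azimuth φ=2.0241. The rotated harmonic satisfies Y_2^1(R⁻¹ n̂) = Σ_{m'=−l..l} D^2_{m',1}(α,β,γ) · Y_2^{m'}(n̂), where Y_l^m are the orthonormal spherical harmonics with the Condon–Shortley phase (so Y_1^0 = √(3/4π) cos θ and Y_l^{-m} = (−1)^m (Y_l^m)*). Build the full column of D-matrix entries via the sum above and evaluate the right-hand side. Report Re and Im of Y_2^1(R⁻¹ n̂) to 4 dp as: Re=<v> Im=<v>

Need the full column D^2_{m',1} for m'=−2..2 at α=5.6691, β=0.3386, γ=3.386.
cos(β/2)=0.985703, sin(β/2)=0.168492
d^2_{-2,1}: single k=3 term ⇒ +0.009430;  D = -0.000925+0.009385i
d^2_{-1,1}: k∈[2..3] ⇒ +0.082751 -0.000806 = +0.081945;  D = -0.053558+0.062021i
d^2_{0,1}: k∈[1..2] ⇒ +0.395270 -0.011549 = +0.383721;  D = -0.372317+0.092853i
d^2_{1,1}: k∈[0..1] ⇒ +0.944027 -0.082751 = +0.861275;  D = -0.803091-0.311192i
d^2_{2,1}: single k=0 term ⇒ -0.322737;  D = +0.178762+0.268707i
Y_2^{m'}(θ=0.5734,φ=2.0241) and Σ D·Y over m':
  (-0.0009+0.0094i)·(-0.0701+0.0895i)  (-0.0536+0.0620i)·(-0.1542-0.3165i)  (-0.3723+0.0929i)·(+0.3523+0.0000i)  (-0.8031-0.3112i)·(+0.1542-0.3165i)  (+0.1788+0.2687i)·(-0.0701-0.0895i)
Y_2^1(R⁻¹ n̂) = -0.314859+0.210740i

Re=-0.3149 Im=0.2107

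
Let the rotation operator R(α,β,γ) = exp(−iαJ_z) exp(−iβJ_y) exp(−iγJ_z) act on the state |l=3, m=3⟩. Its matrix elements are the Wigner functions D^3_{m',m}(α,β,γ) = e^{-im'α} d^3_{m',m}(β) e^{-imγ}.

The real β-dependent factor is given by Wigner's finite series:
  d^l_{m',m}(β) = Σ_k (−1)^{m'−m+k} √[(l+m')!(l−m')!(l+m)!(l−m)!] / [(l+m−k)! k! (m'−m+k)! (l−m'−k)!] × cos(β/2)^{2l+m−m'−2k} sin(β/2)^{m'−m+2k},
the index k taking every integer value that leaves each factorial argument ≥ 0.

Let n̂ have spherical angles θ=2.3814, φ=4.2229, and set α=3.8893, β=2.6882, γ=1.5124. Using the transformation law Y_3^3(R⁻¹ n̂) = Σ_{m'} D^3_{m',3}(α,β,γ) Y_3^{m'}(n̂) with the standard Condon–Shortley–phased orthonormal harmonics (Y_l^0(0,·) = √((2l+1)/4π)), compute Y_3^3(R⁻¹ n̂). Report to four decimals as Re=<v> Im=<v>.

Re=0.0168 Im=-0.0062

Need the full column D^3_{m',3} for m'=−3..3 at α=3.8893, β=2.6882, γ=1.5124.
cos(β/2)=0.224760, sin(β/2)=0.974414
d^3_{-3,3}: single k=6 term ⇒ +0.855976;  D = +0.566526+0.641672i
d^3_{-2,3}: single k=5 term ⇒ +0.483629;  D = -0.481222-0.048190i
d^3_{-1,3}: single k=4 term ⇒ +0.176383;  D = +0.140639-0.106449i
d^3_{0,3}: single k=3 term ⇒ +0.046979;  D = -0.008188+0.046260i
d^3_{1,3}: single k=2 term ⇒ +0.009384;  D = -0.005084-0.007888i
d^3_{2,3}: single k=1 term ⇒ +0.001369;  D = +0.001326+0.000339i
d^3_{3,3}: single k=0 term ⇒ +0.000129;  D = -0.000113+0.000061i
Y_3^{m'}(θ=2.3814,φ=4.2229) and Σ D·Y over m':
  (+0.5665+0.6417i)·(+0.1358-0.0139i)  (-0.4812-0.0482i)·(+0.1962+0.2919i)  (+0.1406-0.1064i)·(-0.1702+0.3196i)  (-0.0082+0.0463i)·(+0.1012+0.0000i)  (-0.0051-0.0079i)·(+0.1702+0.3196i)  (+0.0013+0.0003i)·(+0.1962-0.2919i)  (-0.0001+0.0001i)·(-0.1358-0.0139i)
Y_3^3(R⁻¹ n̂) = +0.016811-0.006215i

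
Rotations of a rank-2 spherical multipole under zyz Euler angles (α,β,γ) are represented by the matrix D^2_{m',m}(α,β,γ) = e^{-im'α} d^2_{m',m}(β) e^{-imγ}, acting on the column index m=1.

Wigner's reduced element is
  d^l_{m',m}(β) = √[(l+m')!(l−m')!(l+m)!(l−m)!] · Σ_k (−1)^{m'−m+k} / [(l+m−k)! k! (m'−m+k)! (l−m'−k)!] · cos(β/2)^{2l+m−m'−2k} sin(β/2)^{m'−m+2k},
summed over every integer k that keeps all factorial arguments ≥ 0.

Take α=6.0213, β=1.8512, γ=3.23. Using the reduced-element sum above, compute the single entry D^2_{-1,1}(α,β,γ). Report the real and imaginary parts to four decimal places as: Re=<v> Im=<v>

D^2_{-1,1}(6.0213,1.8512,3.23) = e^{-i·-1·6.0213}·d^2_{-1,1}(1.8512)·e^{-i·1·3.23}. Compute d first:
Half-angle: c=0.601355, s=0.798982. N=√(1·6·6·1)=6.000000
The bounds max(0,m−m')=2 and min(l+m,l−m')=3 give 2 terms
  k=2: (−1)^0·6.0000/(2)·0.6014^2·0.7990^2 = +0.692560
  k=3: (−1)^1·6.0000/(6)·0.6014^0·0.7990^4 = -0.407519
d^2_{-1,1}(1.8512) = +0.692560 -0.407519 = +0.285041
D = (+0.965904-0.258902i)·(+0.285041)·(-0.996095+0.088292i) = -0.267731+0.097818i

Re=-0.2677 Im=0.0978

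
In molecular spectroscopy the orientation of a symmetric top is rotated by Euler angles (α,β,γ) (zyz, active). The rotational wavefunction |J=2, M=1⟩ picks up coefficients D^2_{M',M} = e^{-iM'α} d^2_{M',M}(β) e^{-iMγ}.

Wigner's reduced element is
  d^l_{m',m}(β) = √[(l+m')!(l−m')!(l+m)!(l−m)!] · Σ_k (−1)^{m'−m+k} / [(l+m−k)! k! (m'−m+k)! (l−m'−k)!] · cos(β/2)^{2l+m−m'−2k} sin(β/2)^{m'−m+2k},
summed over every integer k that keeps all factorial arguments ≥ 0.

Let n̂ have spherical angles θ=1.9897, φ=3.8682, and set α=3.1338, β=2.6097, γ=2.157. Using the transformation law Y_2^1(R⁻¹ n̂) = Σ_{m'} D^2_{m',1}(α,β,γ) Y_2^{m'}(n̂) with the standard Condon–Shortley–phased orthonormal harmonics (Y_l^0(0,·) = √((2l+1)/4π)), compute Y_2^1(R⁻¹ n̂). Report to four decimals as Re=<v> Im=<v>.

Need the full column D^2_{m',1} for m'=−2..2 at α=3.1338, β=2.6097, γ=2.157.
cos(β/2)=0.262822, sin(β/2)=0.964844
d^2_{-2,1}: single k=3 term ⇒ +0.472133;  D = -0.267283-0.389190i
d^2_{-1,1}: k∈[2..3] ⇒ +0.192913 -0.866620 = -0.673708;  D = -0.377059-0.558309i
d^2_{0,1}: k∈[1..2] ⇒ +0.042906 -0.578242 = -0.535336;  D = +0.296149+0.445960i
d^2_{1,1}: k∈[0..1] ⇒ +0.004771 -0.192913 = -0.188141;  D = -0.102856-0.157537i
d^2_{2,1}: single k=0 term ⇒ -0.035033;  D = +0.018923+0.029482i
Y_2^{m'}(θ=1.9897,φ=3.8682) and Σ D·Y over m':
  (-0.2673-0.3892i)·(+0.0378-0.3201i)  (-0.3771-0.5583i)·(+0.2146-0.1907i)  (+0.2961+0.4460i)·(-0.1588+0.0000i)  (-0.1029-0.1575i)·(-0.2146-0.1907i)  (+0.0189+0.0295i)·(+0.0378+0.3201i)
Y_2^1(R⁻¹ n̂) = -0.385822+0.012718i

Re=-0.3858 Im=0.0127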